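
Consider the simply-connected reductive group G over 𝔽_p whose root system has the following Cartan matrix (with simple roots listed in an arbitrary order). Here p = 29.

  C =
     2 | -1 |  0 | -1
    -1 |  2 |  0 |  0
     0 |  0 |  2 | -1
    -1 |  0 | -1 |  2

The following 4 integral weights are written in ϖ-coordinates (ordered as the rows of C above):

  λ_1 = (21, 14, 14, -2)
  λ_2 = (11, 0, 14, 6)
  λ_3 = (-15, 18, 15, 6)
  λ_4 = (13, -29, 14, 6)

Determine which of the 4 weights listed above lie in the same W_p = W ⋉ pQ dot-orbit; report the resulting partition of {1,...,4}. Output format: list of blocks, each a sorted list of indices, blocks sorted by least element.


Root system A_4: the 4×4 matrix C matches after relabeling.

W_29-reps of the 4 weights in Ā_29 (same 4-coord order as C):

  λ_1 → (7, 7, 1, 7);  λ_2 → (7, 5, 9, 7);  λ_3 → (7, 5, 9, 7);  λ_4 → (7, 7, 1, 7)

The 4 indices split into 2 linkage classes (same alcove rep ⇔ same W_29-dot-orbit):

[[1, 4], [2, 3]]


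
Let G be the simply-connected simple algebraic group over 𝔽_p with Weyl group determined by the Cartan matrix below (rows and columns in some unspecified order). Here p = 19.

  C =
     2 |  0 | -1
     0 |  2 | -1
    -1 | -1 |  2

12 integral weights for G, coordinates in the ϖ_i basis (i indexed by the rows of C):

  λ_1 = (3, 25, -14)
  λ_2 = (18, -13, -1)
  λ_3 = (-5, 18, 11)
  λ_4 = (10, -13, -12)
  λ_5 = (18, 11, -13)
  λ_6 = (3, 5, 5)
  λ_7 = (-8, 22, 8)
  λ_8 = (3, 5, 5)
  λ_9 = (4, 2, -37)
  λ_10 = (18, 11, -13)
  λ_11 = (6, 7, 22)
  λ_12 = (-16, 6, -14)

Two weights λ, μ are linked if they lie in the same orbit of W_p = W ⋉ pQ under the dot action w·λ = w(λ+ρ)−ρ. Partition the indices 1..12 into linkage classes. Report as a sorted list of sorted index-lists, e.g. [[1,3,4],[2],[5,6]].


A_3 Cartan matrix, 3 simple roots permuted; ρ=(1,1,1).

Each λ_j+ρ reduced to Ā_19; 3-tuples below use C's row order:

  λ_1 → (2, 6, 4) · λ_2 → (7, 0, 12) · λ_3 → (8, 7, 0) · λ_4 → (8, 7, 0) · λ_5 → (7, 0, 12) · λ_6 → (4, 6, 6) · λ_7 → (2, 6, 4) · λ_8 → (4, 6, 6) · λ_9 → (5, 3, 2) · λ_10 → (7, 0, 12) · λ_11 → (8, 7, 0) · λ_12 → (2, 6, 4)

5 distinct reps among the 12 weights ⇒ 5 W_19-linkage classes:

[[1, 7, 12], [2, 5, 10], [3, 4, 11], [6, 8], [9]]


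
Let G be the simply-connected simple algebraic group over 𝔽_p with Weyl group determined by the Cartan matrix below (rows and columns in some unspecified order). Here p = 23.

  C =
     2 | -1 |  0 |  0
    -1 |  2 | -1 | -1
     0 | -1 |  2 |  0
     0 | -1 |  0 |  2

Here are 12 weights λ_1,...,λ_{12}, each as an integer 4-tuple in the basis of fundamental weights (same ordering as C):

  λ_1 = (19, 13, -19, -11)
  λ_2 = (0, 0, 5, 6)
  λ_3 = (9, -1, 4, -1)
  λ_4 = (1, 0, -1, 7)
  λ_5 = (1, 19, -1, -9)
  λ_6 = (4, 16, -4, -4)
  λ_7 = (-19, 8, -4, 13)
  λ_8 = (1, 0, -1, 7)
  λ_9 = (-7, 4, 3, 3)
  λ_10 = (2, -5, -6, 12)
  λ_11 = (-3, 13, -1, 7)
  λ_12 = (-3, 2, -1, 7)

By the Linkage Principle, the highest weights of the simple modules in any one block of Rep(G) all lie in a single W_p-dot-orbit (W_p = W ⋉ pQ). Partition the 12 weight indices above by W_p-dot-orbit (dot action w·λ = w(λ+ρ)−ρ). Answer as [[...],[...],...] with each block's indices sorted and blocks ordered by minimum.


D_4 Cartan matrix, 4 simple roots permuted; ρ=(1,1,1,1).

Alcove-folded reps (p=23, 12 weights, presented ϖ-order):

  [1] (5, 1, 3, 3);  [2] (1, 1, 6, 7);  [3] (10, 0, 5, 0);  [4] (2, 1, 0, 8);  [5] (2, 1, 0, 8);  [6] (5, 1, 3, 3);  [7] (6, 3, 9, 2);  [8] (2, 1, 0, 8);  [9] (5, 1, 3, 3);  [10] (5, 1, 3, 3);  [11] (2, 1, 0, 8);  [12] (2, 1, 0, 8)

Linkage partition of the 12 weights (5 classes, p=23):

[[1, 6, 9, 10], [2], [3], [4, 5, 8, 11, 12], [7]]


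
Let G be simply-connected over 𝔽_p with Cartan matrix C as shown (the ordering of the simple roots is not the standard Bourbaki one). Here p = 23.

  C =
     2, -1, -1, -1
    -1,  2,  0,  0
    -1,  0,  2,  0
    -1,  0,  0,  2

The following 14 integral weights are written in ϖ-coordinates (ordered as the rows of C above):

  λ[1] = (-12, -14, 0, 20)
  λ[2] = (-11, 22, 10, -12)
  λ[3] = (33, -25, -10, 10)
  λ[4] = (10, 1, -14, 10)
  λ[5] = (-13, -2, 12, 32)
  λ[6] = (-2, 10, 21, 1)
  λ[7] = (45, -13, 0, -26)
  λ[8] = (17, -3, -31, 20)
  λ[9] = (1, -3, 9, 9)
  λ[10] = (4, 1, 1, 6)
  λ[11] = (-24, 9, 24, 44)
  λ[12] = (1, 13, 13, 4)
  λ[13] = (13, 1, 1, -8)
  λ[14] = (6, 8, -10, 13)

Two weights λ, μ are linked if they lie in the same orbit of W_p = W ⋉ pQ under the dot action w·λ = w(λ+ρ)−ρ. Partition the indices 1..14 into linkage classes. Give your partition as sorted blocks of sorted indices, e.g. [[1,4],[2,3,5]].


D_4 Cartan matrix, 4 simple roots permuted; ρ=(1,1,1,1).

W_23-reps of the 14 weights in Ā_23 (same 4-coord order as C):

    [1] (0, 2, 10, 10)
    [2] (0, 2, 10, 10)
    [3] (1, 0, 11, 9)
    [4] (1, 0, 11, 9)
    [5] (0, 2, 10, 10)
    [6] (1, 0, 11, 9)
    [7] (1, 0, 11, 9)
    [8] (5, 2, 2, 7)
    [9] (0, 2, 10, 10)
    [10] (5, 2, 2, 7)
    [11] (1, 0, 11, 9)
    [12] (5, 2, 2, 7)
    [13] (5, 2, 2, 7)
    [14] (5, 2, 2, 7)

Linkage partition of the 14 weights (3 classes, p=23):

[[1, 2, 5, 9], [3, 4, 6, 7, 11], [8, 10, 12, 13, 14]]


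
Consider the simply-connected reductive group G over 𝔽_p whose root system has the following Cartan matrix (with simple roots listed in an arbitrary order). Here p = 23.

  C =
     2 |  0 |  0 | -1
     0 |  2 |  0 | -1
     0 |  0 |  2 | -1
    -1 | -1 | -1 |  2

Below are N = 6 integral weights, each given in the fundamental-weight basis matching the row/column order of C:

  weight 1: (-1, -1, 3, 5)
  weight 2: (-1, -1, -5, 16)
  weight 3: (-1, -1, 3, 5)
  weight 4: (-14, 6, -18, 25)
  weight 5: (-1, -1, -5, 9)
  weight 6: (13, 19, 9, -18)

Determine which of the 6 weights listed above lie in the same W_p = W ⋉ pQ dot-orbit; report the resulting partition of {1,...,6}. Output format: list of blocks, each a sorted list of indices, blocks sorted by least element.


Cartan matrix: type D_4 (|W|=192); un-permuting the 4 rows.

Alcove-folded reps (p=23, 6 weights, presented ϖ-order):

  λ_1+ρ ↦ (0, 0, 4, 6)
  λ_2+ρ ↦ (0, 0, 4, 6)
  λ_3+ρ ↦ (0, 0, 4, 6)
  λ_4+ρ ↦ (3, 3, 7, 3)
  λ_5+ρ ↦ (0, 0, 4, 6)
  λ_6+ρ ↦ (3, 3, 7, 3)

Linkage partition of the 6 weights (2 classes, p=23):

[[1, 2, 3, 5], [4, 6]]


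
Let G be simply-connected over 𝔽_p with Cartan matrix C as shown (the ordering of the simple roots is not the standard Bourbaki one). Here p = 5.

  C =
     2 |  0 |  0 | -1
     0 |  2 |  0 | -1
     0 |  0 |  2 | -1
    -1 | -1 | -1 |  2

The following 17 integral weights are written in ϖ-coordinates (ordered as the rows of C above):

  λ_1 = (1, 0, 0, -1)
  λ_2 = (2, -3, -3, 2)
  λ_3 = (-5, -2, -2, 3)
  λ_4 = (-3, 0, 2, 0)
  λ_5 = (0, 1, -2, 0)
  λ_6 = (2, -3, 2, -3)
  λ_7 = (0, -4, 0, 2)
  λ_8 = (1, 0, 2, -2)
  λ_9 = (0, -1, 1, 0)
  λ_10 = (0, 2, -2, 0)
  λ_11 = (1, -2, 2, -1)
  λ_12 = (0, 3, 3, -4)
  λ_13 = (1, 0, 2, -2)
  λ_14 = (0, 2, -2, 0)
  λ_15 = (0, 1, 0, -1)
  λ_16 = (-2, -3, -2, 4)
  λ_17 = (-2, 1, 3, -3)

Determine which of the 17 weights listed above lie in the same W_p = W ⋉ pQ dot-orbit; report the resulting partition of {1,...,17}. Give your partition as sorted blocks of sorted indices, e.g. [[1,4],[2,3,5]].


C ↔ D_4 under row/col permutation; |W(D_4)| = 192.

Ā_5 reps of the 17 weights (D_4, coords as presented):

  [1] (2, 1, 1, 0) · [2] (2, 1, 1, 0) · [3] (2, 1, 1, 0) · [4] (1, 0, 2, 1) · [5] (1, 2, 1, 0) · [6] (1, 2, 1, 0) · [7] (1, 3, 1, 0) · [8] (1, 0, 2, 1) · [9] (1, 0, 2, 1) · [10] (1, 3, 1, 0) · [11] (1, 0, 2, 1) · [12] (2, 1, 1, 0) · [13] (1, 0, 2, 1) · [14] (1, 3, 1, 0) · [15] (1, 2, 1, 0) · [16] (1, 2, 1, 0) · [17] (2, 1, 1, 0)

The 17 indices split into 4 linkage classes (same alcove rep ⇔ same W_5-dot-orbit):

[[1, 2, 3, 12, 17], [4, 8, 9, 11, 13], [5, 6, 15, 16], [7, 10, 14]]


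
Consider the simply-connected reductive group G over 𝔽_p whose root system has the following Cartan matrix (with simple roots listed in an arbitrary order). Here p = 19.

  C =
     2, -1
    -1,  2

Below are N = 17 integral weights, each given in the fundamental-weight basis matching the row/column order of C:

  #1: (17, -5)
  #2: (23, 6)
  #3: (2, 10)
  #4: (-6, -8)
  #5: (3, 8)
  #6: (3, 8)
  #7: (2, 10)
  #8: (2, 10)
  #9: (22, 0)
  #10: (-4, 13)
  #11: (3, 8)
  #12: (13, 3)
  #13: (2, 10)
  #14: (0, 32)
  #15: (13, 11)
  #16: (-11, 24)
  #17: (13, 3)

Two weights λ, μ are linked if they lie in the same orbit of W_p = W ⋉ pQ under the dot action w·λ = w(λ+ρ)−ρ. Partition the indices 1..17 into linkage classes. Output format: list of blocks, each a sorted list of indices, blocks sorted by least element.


Cartan matrix: type A_2 (|W|=6); un-permuting the 2 rows.

Folding the 17 weights λ_j+ρ into Ā_19 (reps in the given 2-coord order):

  λ_1 → (14, 4)
  λ_2 → (7, 5)
  λ_3 → (3, 11)
  λ_4 → (7, 5)
  λ_5 → (4, 9)
  λ_6 → (4, 9)
  λ_7 → (3, 11)
  λ_8 → (3, 11)
  λ_9 → (14, 4)
  λ_10 → (3, 11)
  λ_11 → (4, 9)
  λ_12 → (14, 4)
  λ_13 → (3, 11)
  λ_14 → (14, 4)
  λ_15 → (7, 5)
  λ_16 → (4, 9)
  λ_17 → (14, 4)

These 17 weights hit 4 W_19-dot-orbits; sizes (5, 3, 5, 4):

[[1, 9, 12, 14, 17], [2, 4, 15], [3, 7, 8, 10, 13], [5, 6, 11, 16]]


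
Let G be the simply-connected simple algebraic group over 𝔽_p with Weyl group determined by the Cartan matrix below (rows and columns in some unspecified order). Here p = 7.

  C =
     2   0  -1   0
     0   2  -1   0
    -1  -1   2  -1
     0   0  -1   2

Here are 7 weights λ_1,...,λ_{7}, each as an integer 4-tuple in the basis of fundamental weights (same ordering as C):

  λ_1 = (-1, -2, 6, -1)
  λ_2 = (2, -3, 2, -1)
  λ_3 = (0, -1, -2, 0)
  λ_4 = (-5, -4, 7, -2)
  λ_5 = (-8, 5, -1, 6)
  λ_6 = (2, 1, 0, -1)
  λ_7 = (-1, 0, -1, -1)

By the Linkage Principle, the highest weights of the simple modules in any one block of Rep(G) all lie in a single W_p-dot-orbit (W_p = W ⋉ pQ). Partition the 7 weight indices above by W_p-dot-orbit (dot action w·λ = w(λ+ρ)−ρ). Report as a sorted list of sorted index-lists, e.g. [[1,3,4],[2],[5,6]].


D_4 Cartan matrix, 4 simple roots permuted; ρ=(1,1,1,1).

Folding the 7 weights λ_j+ρ into Ā_7 (reps in the given 4-coord order):

  [1] (0, 1, 0, 0)
  [2] (3, 2, 1, 0)
  [3] (0, 1, 0, 0)
  [4] (3, 2, 1, 0)
  [5] (0, 1, 0, 0)
  [6] (3, 2, 1, 0)
  [7] (0, 1, 0, 0)

2 distinct reps among the 7 weights ⇒ 2 W_7-linkage classes:

[[1, 3, 5, 7], [2, 4, 6]]


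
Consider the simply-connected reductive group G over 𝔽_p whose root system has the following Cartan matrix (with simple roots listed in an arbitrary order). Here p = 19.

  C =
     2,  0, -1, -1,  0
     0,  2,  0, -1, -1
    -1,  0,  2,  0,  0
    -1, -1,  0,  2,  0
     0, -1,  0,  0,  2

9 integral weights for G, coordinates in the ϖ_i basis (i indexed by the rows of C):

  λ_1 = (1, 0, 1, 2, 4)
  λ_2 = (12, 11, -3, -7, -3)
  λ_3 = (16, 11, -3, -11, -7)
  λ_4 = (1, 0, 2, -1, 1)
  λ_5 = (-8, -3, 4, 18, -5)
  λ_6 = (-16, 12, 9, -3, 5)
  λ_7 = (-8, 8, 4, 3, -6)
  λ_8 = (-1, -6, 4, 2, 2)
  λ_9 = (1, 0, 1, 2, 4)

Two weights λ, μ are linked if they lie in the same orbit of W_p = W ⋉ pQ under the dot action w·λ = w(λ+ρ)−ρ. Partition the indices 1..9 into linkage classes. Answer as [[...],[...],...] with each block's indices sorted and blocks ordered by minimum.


Dynkin diagram of C (from the 8 off-diagonal −1 entries): A_5.

Ā_19 reps of the 9 weights (A_5, coords as presented):

  1: (2, 1, 2, 3, 5) · 2: (5, 4, 2, 6, 2) · 3: (5, 4, 2, 6, 2) · 4: (2, 1, 3, 0, 2) · 5: (5, 4, 2, 6, 2) · 6: (5, 4, 2, 6, 2) · 7: (2, 1, 2, 3, 5) · 8: (2, 1, 3, 0, 2) · 9: (2, 1, 2, 3, 5)

Linkage partition of the 9 weights (3 classes, p=19):

[[1, 7, 9], [2, 3, 5, 6], [4, 8]]


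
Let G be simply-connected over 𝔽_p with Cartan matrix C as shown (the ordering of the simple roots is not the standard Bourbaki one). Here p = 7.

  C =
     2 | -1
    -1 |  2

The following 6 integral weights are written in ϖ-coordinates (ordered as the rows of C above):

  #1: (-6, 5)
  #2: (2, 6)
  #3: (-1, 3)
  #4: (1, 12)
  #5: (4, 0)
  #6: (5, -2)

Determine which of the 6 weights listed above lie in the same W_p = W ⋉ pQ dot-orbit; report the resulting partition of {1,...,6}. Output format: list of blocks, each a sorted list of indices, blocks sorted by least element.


Dynkin diagram of C (from the 2 off-diagonal −1 entries): A_2.

Each λ_j+ρ reduced to Ā_7; 2-tuples below use C's row order:

  [1] (5, 1)
  [2] (0, 4)
  [3] (0, 4)
  [4] (5, 1)
  [5] (5, 1)
  [6] (5, 1)

Linkage partition of the 6 weights (2 classes, p=7):

[[1, 4, 5, 6], [2, 3]]


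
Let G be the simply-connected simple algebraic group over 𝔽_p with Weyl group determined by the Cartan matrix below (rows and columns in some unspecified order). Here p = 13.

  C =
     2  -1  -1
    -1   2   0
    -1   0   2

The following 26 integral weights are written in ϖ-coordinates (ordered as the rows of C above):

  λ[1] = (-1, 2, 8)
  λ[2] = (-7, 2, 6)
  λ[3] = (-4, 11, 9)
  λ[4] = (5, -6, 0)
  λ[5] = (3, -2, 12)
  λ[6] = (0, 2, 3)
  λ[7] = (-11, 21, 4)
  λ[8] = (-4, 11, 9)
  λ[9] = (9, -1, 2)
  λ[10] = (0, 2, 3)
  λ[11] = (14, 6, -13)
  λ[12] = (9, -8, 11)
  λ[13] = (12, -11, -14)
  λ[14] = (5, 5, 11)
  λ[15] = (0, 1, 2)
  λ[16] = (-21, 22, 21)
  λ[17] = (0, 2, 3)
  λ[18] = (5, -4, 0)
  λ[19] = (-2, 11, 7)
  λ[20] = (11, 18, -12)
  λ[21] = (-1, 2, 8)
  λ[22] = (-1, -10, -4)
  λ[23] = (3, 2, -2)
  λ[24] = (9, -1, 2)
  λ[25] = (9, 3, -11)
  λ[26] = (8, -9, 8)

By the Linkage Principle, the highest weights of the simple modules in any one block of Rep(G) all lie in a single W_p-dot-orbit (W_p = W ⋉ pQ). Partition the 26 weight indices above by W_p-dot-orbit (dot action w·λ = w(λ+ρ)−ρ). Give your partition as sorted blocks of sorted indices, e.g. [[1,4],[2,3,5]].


Cartan matrix: type A_3 (|W|=24); un-permuting the 3 rows.

λ_j+ρ reflected into Ā_13 (⟨·,θ^∨⟩≤13); 3-tuples as given:

    λ_1+ρ ↦ (0, 3, 9)
    λ_2+ρ ↦ (3, 3, 1)
    λ_3+ρ ↦ (3, 3, 1)
    λ_4+ρ ↦ (1, 5, 1)
    λ_5+ρ ↦ (0, 3, 9)
    λ_6+ρ ↦ (1, 3, 4)
    λ_7+ρ ↦ (1, 3, 4)
    λ_8+ρ ↦ (3, 3, 1)
    λ_9+ρ ↦ (10, 0, 3)
    λ_10+ρ ↦ (1, 3, 4)
    λ_11+ρ ↦ (1, 2, 3)
    λ_12+ρ ↦ (1, 2, 3)
    λ_13+ρ ↦ (10, 0, 3)
    λ_14+ρ ↦ (1, 5, 1)
    λ_15+ρ ↦ (1, 2, 3)
    λ_16+ρ ↦ (1, 2, 3)
    λ_17+ρ ↦ (1, 3, 4)
    λ_18+ρ ↦ (3, 3, 1)
    λ_19+ρ ↦ (1, 5, 1)
    λ_20+ρ ↦ (1, 5, 1)
    λ_21+ρ ↦ (0, 3, 9)
    λ_22+ρ ↦ (0, 3, 9)
    λ_23+ρ ↦ (3, 3, 1)
    λ_24+ρ ↦ (10, 0, 3)
    λ_25+ρ ↦ (0, 3, 9)
    λ_26+ρ ↦ (1, 3, 4)

Grouping the 26 weights by Ā_13-representative: 6 linkage classes.

[[1, 5, 21, 22, 25], [2, 3, 8, 18, 23], [4, 14, 19, 20], [6, 7, 10, 17, 26], [9, 13, 24], [11, 12, 15, 16]]


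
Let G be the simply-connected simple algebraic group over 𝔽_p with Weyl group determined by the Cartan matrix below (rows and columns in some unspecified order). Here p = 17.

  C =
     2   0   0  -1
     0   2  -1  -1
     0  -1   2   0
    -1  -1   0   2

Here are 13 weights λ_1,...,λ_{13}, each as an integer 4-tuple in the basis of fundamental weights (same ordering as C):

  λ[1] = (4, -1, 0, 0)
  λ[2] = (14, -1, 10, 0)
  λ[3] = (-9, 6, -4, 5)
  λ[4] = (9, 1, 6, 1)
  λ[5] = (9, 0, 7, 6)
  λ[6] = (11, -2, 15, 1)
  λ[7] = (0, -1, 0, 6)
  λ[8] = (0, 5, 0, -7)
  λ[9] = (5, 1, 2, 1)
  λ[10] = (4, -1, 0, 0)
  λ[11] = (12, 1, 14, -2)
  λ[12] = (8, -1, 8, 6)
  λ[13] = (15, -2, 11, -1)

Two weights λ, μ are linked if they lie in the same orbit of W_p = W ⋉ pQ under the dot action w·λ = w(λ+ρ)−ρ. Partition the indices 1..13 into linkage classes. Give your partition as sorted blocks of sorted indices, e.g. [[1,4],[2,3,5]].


Cartan matrix: type A_4 (|W|=120); un-permuting the 4 rows.

Alcove-folded reps (p=17, 13 weights, presented ϖ-order):

  [1] (5, 0, 1, 1);  [2] (5, 0, 1, 1);  [3] (6, 2, 3, 2);  [4] (6, 2, 3, 2);  [5] (1, 0, 1, 7);  [6] (0, 1, 3, 1);  [7] (1, 0, 1, 7);  [8] (5, 0, 1, 1);  [9] (6, 2, 3, 2);  [10] (5, 0, 1, 1);  [11] (0, 1, 3, 1);  [12] (1, 0, 1, 7);  [13] (5, 0, 1, 1)

These 13 weights hit 4 W_17-dot-orbits; sizes (5, 3, 3, 2):

[[1, 2, 8, 10, 13], [3, 4, 9], [5, 7, 12], [6, 11]]


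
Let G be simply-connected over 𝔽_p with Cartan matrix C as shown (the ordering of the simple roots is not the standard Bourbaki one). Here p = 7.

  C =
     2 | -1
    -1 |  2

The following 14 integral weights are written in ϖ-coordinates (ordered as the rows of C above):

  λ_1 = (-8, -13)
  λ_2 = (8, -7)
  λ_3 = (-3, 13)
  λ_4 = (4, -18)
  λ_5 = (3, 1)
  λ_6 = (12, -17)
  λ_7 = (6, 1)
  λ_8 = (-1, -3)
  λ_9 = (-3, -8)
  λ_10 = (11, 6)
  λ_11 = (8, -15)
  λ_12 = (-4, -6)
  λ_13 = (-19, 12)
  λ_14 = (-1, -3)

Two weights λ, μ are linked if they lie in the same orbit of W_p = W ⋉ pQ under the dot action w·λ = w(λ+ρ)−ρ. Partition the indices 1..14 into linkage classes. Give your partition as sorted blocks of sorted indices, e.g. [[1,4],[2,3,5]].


Type A_2, rank 2, |W|=6; reorder rows/cols to standard.

Alcove-folded reps (p=7, 14 weights, presented ϖ-order):

  λ_1 → (5, 0) · λ_2 → (1, 4) · λ_3 → (5, 0) · λ_4 → (3, 2) · λ_5 → (4, 2) · λ_6 → (4, 2) · λ_7 → (5, 0) · λ_8 → (2, 0) · λ_9 → (5, 0) · λ_10 → (5, 0) · λ_11 → (2, 0) · λ_12 → (4, 2) · λ_13 → (4, 2) · λ_14 → (2, 0)

5 distinct reps among the 14 weights ⇒ 5 W_7-linkage classes:

[[1, 3, 7, 9, 10], [2], [4], [5, 6, 12, 13], [8, 11, 14]]


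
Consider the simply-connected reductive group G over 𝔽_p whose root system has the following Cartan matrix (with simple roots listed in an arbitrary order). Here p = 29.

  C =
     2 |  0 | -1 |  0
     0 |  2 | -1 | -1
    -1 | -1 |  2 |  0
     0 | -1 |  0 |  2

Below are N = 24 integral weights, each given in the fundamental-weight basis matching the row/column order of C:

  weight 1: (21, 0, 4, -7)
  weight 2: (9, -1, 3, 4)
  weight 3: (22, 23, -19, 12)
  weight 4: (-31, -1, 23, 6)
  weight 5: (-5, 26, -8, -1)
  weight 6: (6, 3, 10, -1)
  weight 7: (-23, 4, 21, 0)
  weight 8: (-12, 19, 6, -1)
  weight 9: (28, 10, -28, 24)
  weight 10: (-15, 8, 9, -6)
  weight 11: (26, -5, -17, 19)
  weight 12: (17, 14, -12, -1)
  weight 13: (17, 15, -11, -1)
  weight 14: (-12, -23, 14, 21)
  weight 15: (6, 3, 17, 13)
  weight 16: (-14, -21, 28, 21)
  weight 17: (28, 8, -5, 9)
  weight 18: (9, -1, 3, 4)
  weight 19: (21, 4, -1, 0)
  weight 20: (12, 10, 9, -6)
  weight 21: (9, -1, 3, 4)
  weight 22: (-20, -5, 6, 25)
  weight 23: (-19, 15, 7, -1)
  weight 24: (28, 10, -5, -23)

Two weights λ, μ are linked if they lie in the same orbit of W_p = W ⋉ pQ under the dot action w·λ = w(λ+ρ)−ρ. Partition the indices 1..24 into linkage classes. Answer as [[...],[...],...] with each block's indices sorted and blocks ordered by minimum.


Dynkin diagram of C (from the 6 off-diagonal −1 entries): A_4.

Each λ_j+ρ reduced to Ā_29; 4-tuples below use C's row order:

  1: (22, 5, 0, 1)
  2: (10, 0, 4, 5)
  3: (8, 6, 10, 0)
  4: (22, 5, 0, 1)
  5: (7, 16, 4, 0)
  6: (7, 4, 11, 0)
  7: (22, 5, 0, 1)
  8: (7, 16, 4, 0)
  9: (7, 16, 4, 0)
  10: (10, 0, 4, 5)
  11: (7, 16, 4, 0)
  12: (7, 4, 11, 0)
  13: (8, 6, 10, 0)
  14: (7, 4, 11, 0)
  15: (7, 4, 11, 0)
  16: (7, 16, 4, 0)
  17: (10, 0, 4, 5)
  18: (10, 0, 4, 5)
  19: (22, 5, 0, 1)
  20: (8, 6, 10, 0)
  21: (10, 0, 4, 5)
  22: (3, 12, 4, 10)
  23: (8, 6, 10, 0)
  24: (7, 4, 11, 0)

6 distinct reps among the 24 weights ⇒ 6 W_29-linkage classes:

[[1, 4, 7, 19], [2, 10, 17, 18, 21], [3, 13, 20, 23], [5, 8, 9, 11, 16], [6, 12, 14, 15, 24], [22]]


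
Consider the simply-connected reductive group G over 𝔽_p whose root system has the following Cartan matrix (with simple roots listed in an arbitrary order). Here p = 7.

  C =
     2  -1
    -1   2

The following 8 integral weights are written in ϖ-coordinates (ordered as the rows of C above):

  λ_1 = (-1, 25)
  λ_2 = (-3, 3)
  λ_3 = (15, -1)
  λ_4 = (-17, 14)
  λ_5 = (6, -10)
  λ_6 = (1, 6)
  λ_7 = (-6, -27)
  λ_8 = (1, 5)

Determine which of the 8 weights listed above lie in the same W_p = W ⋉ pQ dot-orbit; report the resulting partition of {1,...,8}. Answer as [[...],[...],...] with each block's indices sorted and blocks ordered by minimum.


Cartan matrix: type A_2 (|W|=6); un-permuting the 2 rows.

Folding the 8 weights λ_j+ρ into Ā_7 (reps in the given 2-coord order):

  λ_1 → (0, 5)
  λ_2 → (2, 2)
  λ_3 → (0, 5)
  λ_4 → (1, 5)
  λ_5 → (0, 5)
  λ_6 → (0, 5)
  λ_7 → (2, 2)
  λ_8 → (1, 5)

3 distinct reps among the 8 weights ⇒ 3 W_7-linkage classes:

[[1, 3, 5, 6], [2, 7], [4, 8]]


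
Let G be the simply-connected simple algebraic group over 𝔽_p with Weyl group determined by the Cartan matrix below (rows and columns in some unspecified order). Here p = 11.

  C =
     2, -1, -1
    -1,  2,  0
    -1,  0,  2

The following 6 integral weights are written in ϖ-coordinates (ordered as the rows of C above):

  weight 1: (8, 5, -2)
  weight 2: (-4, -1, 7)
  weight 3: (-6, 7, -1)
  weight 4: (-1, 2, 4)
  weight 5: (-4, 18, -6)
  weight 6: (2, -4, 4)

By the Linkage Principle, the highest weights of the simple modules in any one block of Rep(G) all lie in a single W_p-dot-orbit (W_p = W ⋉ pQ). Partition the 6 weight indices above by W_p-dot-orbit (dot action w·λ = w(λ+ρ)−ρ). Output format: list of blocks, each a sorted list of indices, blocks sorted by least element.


C ↔ A_3 under row/col permutation; |W(A_3)| = 24.

Each λ_j+ρ reduced to Ā_11; 3-tuples below use C's row order:

  λ_1 → (5, 2, 3);  λ_2 → (0, 3, 5);  λ_3 → (0, 3, 5);  λ_4 → (0, 3, 5);  λ_5 → (0, 3, 5);  λ_6 → (0, 3, 5)

The 6 indices split into 2 linkage classes (same alcove rep ⇔ same W_11-dot-orbit):

[[1], [2, 3, 4, 5, 6]]


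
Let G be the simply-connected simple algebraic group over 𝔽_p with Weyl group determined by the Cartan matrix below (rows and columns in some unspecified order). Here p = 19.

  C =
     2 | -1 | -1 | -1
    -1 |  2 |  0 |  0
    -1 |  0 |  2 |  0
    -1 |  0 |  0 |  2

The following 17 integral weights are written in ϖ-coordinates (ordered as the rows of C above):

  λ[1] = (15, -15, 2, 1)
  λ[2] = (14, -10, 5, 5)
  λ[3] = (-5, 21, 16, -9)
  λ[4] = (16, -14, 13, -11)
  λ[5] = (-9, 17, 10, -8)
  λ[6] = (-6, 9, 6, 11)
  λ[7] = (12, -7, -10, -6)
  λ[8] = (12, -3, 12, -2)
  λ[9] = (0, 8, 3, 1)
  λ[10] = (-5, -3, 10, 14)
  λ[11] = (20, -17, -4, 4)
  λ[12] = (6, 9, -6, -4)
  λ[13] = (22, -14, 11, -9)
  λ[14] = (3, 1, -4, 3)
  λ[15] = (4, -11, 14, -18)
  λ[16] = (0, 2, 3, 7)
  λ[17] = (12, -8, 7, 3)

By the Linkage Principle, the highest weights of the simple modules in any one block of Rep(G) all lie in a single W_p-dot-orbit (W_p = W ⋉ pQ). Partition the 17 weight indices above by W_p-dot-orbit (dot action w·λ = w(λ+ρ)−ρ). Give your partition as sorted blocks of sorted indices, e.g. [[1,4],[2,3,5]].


Type D_4, rank 4, |W|=192; reorder rows/cols to standard.

Alcove-folded reps (p=19, 17 weights, presented ϖ-order):

    λ_1 → (2, 12, 1, 0)
    λ_2 → (4, 1, 2, 2)
    λ_3 → (1, 2, 3, 4)
    λ_4 → (4, 1, 2, 2)
    λ_5 → (1, 3, 4, 8)
    λ_6 → (0, 5, 2, 7)
    λ_7 → (4, 1, 2, 2)
    λ_8 → (4, 1, 2, 2)
    λ_9 → (1, 9, 4, 2)
    λ_10 → (1, 3, 4, 8)
    λ_11 → (1, 9, 4, 2)
    λ_12 → (1, 9, 4, 2)
    λ_13 → (1, 3, 4, 8)
    λ_14 → (1, 2, 3, 4)
    λ_15 → (1, 9, 4, 2)
    λ_16 → (1, 3, 4, 8)
    λ_17 → (4, 1, 2, 2)

6 distinct reps among the 17 weights ⇒ 6 W_19-linkage classes:

[[1], [2, 4, 7, 8, 17], [3, 14], [5, 10, 13, 16], [6], [9, 11, 12, 15]]


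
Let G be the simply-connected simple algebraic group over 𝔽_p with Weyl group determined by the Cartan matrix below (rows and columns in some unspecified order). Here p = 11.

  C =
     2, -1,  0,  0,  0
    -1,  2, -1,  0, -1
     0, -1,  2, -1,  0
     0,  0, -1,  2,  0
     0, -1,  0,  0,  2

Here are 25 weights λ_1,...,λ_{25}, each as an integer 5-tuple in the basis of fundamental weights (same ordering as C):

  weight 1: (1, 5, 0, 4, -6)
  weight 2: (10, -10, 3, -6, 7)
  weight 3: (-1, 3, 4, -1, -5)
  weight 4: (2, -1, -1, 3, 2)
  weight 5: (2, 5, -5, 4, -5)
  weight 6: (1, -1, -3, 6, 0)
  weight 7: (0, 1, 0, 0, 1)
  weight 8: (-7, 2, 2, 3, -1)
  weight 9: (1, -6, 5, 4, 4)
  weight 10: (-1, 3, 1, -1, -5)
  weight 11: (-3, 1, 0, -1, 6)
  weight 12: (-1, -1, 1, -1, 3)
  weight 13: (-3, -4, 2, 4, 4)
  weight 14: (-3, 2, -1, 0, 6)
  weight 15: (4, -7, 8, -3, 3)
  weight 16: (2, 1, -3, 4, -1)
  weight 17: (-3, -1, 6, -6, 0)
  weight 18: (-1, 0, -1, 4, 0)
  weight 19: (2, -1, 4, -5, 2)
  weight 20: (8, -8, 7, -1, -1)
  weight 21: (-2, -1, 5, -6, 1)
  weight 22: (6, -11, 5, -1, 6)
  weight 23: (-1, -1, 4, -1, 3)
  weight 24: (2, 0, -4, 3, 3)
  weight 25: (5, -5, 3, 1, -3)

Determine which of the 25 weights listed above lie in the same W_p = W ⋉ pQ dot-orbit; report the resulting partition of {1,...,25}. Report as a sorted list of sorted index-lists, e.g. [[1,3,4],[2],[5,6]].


Dynkin diagram of C (from the 8 off-diagonal −1 entries): D_5.

λ_j+ρ reflected into Ā_11 (⟨·,θ^∨⟩≤11); 5-tuples as given:

    λ_1+ρ ↦ (1, 2, 1, 1, 2)
    λ_2+ρ ↦ (0, 1, 0, 5, 1)
    λ_3+ρ ↦ (0, 0, 2, 0, 4)
    λ_4+ρ ↦ (3, 0, 0, 4, 3)
    λ_5+ρ ↦ (1, 2, 1, 1, 2)
    λ_6+ρ ↦ (0, 1, 0, 5, 1)
    λ_7+ρ ↦ (1, 2, 1, 1, 2)
    λ_8+ρ ↦ (3, 0, 0, 4, 3)
    λ_9+ρ ↦ (3, 0, 2, 3, 0)
    λ_10+ρ ↦ (0, 0, 2, 0, 4)
    λ_11+ρ ↦ (2, 0, 1, 0, 7)
    λ_12+ρ ↦ (0, 0, 2, 0, 4)
    λ_13+ρ ↦ (3, 0, 2, 3, 0)
    λ_14+ρ ↦ (2, 0, 1, 0, 7)
    λ_15+ρ ↦ (1, 2, 1, 1, 2)
    λ_16+ρ ↦ (3, 0, 2, 3, 0)
    λ_17+ρ ↦ (0, 1, 0, 5, 1)
    λ_18+ρ ↦ (0, 1, 0, 5, 1)
    λ_19+ρ ↦ (3, 0, 0, 4, 3)
    λ_20+ρ ↦ (2, 0, 1, 0, 7)
    λ_21+ρ ↦ (0, 1, 0, 5, 1)
    λ_22+ρ ↦ (3, 0, 0, 4, 3)
    λ_23+ρ ↦ (0, 0, 2, 0, 4)
    λ_24+ρ ↦ (1, 2, 1, 1, 2)
    λ_25+ρ ↦ (0, 0, 2, 0, 4)

The 25 indices split into 6 linkage classes (same alcove rep ⇔ same W_11-dot-orbit):

[[1, 5, 7, 15, 24], [2, 6, 17, 18, 21], [3, 10, 12, 23, 25], [4, 8, 19, 22], [9, 13, 16], [11, 14, 20]]


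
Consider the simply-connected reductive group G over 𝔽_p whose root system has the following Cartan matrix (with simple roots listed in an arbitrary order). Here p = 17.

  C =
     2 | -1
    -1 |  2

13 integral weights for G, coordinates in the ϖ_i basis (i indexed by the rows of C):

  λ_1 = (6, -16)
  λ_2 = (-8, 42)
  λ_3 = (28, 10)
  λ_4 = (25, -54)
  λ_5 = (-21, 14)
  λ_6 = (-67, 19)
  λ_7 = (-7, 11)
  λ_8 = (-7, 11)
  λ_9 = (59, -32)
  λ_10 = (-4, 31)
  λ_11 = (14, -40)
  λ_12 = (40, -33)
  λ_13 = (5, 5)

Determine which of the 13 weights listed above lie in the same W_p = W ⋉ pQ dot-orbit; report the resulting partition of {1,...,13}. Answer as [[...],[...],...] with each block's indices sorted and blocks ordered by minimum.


C ↔ A_2 under row/col permutation; |W(A_2)| = 6.

W_17-reps of the 13 weights in Ā_17 (same 2-coord order as C):

  1: (8, 7);  2: (8, 7);  3: (6, 6);  4: (8, 7);  5: (12, 2);  6: (12, 2);  7: (6, 6);  8: (6, 6);  9: (3, 5);  10: (12, 2);  11: (5, 2);  12: (8, 7);  13: (6, 6)

Partition of {1..13} into 5 W_17-dot-orbits:

[[1, 2, 4, 12], [3, 7, 8, 13], [5, 6, 10], [9], [11]]


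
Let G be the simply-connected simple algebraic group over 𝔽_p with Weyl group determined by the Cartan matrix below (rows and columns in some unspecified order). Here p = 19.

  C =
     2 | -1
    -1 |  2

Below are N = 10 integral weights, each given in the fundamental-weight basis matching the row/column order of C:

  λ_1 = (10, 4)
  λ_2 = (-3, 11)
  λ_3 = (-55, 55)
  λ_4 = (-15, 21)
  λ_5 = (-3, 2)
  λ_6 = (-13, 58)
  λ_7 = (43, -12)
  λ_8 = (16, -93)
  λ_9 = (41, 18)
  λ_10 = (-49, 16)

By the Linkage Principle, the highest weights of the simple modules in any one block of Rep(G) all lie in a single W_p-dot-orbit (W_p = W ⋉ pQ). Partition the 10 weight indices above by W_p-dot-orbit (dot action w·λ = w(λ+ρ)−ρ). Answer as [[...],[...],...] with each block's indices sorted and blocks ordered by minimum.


Cartan matrix: type A_2 (|W|=6); un-permuting the 2 rows.

Ā_19 reps of the 10 weights (A_2, coords as presented):

    λ_1+ρ ↦ (11, 5)
    λ_2+ρ ↦ (2, 10)
    λ_3+ρ ↦ (2, 1)
    λ_4+ρ ↦ (11, 5)
    λ_5+ρ ↦ (2, 1)
    λ_6+ρ ↦ (2, 10)
    λ_7+ρ ↦ (6, 8)
    λ_8+ρ ↦ (2, 1)
    λ_9+ρ ↦ (15, 4)
    λ_10+ρ ↦ (2, 10)

The 10 indices split into 5 linkage classes (same alcove rep ⇔ same W_19-dot-orbit):

[[1, 4], [2, 6, 10], [3, 5, 8], [7], [9]]


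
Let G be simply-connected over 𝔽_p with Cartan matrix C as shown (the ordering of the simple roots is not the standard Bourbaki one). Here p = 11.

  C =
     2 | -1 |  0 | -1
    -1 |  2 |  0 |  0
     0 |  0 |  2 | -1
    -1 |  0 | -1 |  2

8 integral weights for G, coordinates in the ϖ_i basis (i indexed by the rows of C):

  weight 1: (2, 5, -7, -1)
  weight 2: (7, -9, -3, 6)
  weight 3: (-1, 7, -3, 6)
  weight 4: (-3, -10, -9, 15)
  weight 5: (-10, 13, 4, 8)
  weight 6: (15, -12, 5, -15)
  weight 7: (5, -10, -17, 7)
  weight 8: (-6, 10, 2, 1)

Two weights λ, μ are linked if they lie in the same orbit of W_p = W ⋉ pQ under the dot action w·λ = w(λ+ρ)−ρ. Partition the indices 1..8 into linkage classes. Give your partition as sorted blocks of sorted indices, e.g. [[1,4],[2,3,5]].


Dynkin diagram of C (from the 6 off-diagonal −1 entries): A_4.

Alcove-folded reps (p=11, 8 weights, presented ϖ-order):

  λ_1+ρ ↦ (3, 3, 0, 3);  λ_2+ρ ↦ (0, 4, 2, 3);  λ_3+ρ ↦ (0, 4, 2, 3);  λ_4+ρ ↦ (3, 3, 0, 3);  λ_5+ρ ↦ (3, 3, 0, 3);  λ_6+ρ ↦ (3, 3, 0, 3);  λ_7+ρ ↦ (3, 3, 0, 3);  λ_8+ρ ↦ (2, 6, 0, 3)

Partition of {1..8} into 3 W_11-dot-orbits:

[[1, 4, 5, 6, 7], [2, 3], [8]]


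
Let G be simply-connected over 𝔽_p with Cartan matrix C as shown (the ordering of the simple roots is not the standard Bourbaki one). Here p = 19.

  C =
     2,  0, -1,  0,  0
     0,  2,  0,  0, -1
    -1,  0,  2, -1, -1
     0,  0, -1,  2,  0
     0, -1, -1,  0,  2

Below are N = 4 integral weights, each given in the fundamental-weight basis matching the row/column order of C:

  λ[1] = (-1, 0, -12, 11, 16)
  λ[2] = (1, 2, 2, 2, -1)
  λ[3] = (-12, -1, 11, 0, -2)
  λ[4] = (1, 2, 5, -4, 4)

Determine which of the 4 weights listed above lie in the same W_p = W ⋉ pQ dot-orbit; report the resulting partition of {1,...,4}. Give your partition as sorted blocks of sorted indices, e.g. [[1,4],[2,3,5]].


C ↔ D_5 under row/col permutation; |W(D_5)| = 1920.

Folding the 4 weights λ_j+ρ into Ā_19 (reps in the given 5-coord order):

    1: (11, 1, 0, 1, 0)
    2: (2, 3, 3, 3, 0)
    3: (11, 1, 0, 1, 0)
    4: (2, 3, 3, 3, 0)

2 distinct reps among the 4 weights ⇒ 2 W_19-linkage classes:

[[1, 3], [2, 4]]


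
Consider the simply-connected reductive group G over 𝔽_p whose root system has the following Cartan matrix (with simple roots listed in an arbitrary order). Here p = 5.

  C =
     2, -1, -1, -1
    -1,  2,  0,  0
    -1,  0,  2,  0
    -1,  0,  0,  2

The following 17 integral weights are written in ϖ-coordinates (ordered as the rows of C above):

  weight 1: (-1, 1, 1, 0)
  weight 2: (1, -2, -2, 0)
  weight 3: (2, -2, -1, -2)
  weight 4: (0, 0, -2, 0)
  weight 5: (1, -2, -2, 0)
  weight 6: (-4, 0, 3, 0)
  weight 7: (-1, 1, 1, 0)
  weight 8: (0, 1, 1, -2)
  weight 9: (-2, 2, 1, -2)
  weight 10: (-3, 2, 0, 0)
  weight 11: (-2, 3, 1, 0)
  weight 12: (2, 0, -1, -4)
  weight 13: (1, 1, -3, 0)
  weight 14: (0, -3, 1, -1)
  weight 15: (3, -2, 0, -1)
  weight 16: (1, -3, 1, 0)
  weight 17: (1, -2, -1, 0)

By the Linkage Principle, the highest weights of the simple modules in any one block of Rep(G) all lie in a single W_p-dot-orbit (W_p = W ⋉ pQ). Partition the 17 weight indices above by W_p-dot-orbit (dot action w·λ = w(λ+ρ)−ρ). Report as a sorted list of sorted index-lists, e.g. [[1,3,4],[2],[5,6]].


Cartan matrix: type D_4 (|W|=192); un-permuting the 4 rows.

Folding the 17 weights λ_j+ρ into Ā_5 (reps in the given 4-coord order):

  λ_1+ρ ↦ (0, 2, 2, 1) · λ_2+ρ ↦ (0, 1, 1, 1) · λ_3+ρ ↦ (1, 1, 0, 1) · λ_4+ρ ↦ (0, 1, 1, 1) · λ_5+ρ ↦ (0, 1, 1, 1) · λ_6+ρ ↦ (1, 1, 0, 1) · λ_7+ρ ↦ (0, 2, 2, 1) · λ_8+ρ ↦ (0, 2, 2, 1) · λ_9+ρ ↦ (1, 1, 0, 1) · λ_10+ρ ↦ (0, 1, 1, 1) · λ_11+ρ ↦ (0, 3, 1, 0) · λ_12+ρ ↦ (0, 1, 0, 3) · λ_13+ρ ↦ (0, 2, 2, 1) · λ_14+ρ ↦ (0, 1, 1, 1) · λ_15+ρ ↦ (0, 1, 1, 0) · λ_16+ρ ↦ (0, 2, 2, 1) · λ_17+ρ ↦ (1, 1, 0, 1)

The 17 indices split into 6 linkage classes (same alcove rep ⇔ same W_5-dot-orbit):

[[1, 7, 8, 13, 16], [2, 4, 5, 10, 14], [3, 6, 9, 17], [11], [12], [15]]


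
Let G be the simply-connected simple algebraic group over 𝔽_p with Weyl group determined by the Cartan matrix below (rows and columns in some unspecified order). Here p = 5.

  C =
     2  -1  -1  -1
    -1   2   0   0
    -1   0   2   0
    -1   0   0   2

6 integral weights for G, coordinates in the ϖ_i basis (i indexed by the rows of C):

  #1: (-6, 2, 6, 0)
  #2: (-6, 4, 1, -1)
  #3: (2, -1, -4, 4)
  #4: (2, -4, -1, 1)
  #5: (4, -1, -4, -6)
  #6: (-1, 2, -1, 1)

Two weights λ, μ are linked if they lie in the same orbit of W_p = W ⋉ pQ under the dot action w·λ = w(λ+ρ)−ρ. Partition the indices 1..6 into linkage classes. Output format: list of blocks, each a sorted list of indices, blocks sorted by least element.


Cartan matrix: type D_4 (|W|=192); un-permuting the 4 rows.

Folding the 6 weights λ_j+ρ into Ā_5 (reps in the given 4-coord order):

  1: (1, 0, 0, 2)
  2: (0, 3, 0, 2)
  3: (0, 3, 0, 2)
  4: (0, 3, 0, 2)
  5: (0, 3, 0, 2)
  6: (0, 3, 0, 2)

The 6 indices split into 2 linkage classes (same alcove rep ⇔ same W_5-dot-orbit):

[[1], [2, 3, 4, 5, 6]]


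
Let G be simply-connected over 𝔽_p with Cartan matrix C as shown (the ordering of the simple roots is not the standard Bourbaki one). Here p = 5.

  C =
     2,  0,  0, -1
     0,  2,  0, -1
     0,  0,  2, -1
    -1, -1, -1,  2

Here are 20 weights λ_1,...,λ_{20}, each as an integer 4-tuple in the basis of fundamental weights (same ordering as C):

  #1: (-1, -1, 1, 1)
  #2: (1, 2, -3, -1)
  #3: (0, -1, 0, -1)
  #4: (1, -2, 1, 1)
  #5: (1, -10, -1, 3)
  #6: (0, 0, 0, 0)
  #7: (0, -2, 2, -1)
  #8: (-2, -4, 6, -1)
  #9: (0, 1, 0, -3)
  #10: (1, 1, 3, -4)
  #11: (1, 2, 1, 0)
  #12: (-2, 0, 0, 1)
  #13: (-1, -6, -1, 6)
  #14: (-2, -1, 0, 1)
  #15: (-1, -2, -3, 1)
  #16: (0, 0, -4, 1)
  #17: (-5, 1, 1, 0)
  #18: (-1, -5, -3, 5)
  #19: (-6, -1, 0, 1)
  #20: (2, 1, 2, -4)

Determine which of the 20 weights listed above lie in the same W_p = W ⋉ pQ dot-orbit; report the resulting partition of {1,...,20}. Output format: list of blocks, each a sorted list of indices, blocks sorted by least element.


Type D_4, rank 4, |W|=192; reorder rows/cols to standard.

Each λ_j+ρ reduced to Ā_5; 4-tuples below use C's row order:

  λ_1+ρ ↦ (0, 0, 2, 1)
  λ_2+ρ ↦ (0, 1, 0, 2)
  λ_3+ρ ↦ (1, 0, 1, 0)
  λ_4+ρ ↦ (1, 0, 1, 1)
  λ_5+ρ ↦ (1, 0, 1, 0)
  λ_6+ρ ↦ (1, 1, 1, 1)
  λ_7+ρ ↦ (0, 0, 2, 1)
  λ_8+ρ ↦ (1, 1, 1, 1)
  λ_9+ρ ↦ (1, 0, 1, 0)
  λ_10+ρ ↦ (1, 1, 1, 1)
  λ_11+ρ ↦ (1, 0, 1, 1)
  λ_12+ρ ↦ (1, 1, 1, 1)
  λ_13+ρ ↦ (0, 1, 0, 2)
  λ_14+ρ ↦ (1, 0, 1, 1)
  λ_15+ρ ↦ (1, 0, 1, 0)
  λ_16+ρ ↦ (0, 0, 2, 1)
  λ_17+ρ ↦ (1, 1, 1, 1)
  λ_18+ρ ↦ (1, 3, 1, 0)
  λ_19+ρ ↦ (0, 1, 0, 2)
  λ_20+ρ ↦ (0, 1, 0, 2)

Linkage partition of the 20 weights (6 classes, p=5):

[[1, 7, 16], [2, 13, 19, 20], [3, 5, 9, 15], [4, 11, 14], [6, 8, 10, 12, 17], [18]]


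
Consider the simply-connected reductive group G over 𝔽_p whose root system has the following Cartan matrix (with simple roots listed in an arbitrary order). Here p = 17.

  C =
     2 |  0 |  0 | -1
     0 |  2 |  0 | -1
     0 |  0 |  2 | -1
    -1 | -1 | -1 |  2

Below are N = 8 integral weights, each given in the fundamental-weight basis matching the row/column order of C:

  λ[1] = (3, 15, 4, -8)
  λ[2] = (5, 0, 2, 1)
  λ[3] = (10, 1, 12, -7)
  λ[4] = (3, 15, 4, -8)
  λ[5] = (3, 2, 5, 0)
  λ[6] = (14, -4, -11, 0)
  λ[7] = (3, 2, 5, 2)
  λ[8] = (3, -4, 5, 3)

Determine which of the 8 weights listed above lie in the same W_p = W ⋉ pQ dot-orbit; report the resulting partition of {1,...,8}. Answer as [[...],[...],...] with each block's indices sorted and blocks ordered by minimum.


Dynkin diagram of C (from the 6 off-diagonal −1 entries): D_4.

Each λ_j+ρ reduced to Ā_17; 4-tuples below use C's row order:

    [1] (3, 9, 2, 1)
    [2] (6, 1, 3, 2)
    [3] (4, 3, 6, 1)
    [4] (3, 9, 2, 1)
    [5] (4, 3, 6, 1)
    [6] (3, 9, 2, 1)
    [7] (4, 3, 6, 1)
    [8] (4, 3, 6, 1)

Linkage partition of the 8 weights (3 classes, p=17):

[[1, 4, 6], [2], [3, 5, 7, 8]]


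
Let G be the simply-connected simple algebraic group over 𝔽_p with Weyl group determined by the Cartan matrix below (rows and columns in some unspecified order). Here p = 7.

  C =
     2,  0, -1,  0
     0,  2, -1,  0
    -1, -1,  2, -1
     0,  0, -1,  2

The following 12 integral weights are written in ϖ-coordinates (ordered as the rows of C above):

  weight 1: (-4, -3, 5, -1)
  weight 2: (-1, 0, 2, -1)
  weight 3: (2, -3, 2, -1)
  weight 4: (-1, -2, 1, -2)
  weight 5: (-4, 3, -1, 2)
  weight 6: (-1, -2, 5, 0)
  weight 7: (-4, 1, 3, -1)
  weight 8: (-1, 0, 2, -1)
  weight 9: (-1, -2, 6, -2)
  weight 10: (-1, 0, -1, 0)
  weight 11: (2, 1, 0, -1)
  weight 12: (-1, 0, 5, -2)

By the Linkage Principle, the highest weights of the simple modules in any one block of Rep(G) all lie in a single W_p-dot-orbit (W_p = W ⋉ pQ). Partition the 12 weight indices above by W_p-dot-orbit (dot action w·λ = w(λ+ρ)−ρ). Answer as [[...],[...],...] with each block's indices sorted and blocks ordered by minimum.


Type D_4, rank 4, |W|=192; reorder rows/cols to standard.

W_7-reps of the 12 weights in Ā_7 (same 4-coord order as C):

  λ_1+ρ ↦ (3, 2, 1, 0) · λ_2+ρ ↦ (0, 1, 3, 0) · λ_3+ρ ↦ (3, 2, 1, 0) · λ_4+ρ ↦ (0, 1, 0, 1) · λ_5+ρ ↦ (0, 1, 3, 0) · λ_6+ρ ↦ (0, 1, 0, 1) · λ_7+ρ ↦ (3, 2, 1, 0) · λ_8+ρ ↦ (0, 1, 3, 0) · λ_9+ρ ↦ (0, 1, 0, 1) · λ_10+ρ ↦ (0, 1, 0, 1) · λ_11+ρ ↦ (3, 2, 1, 0) · λ_12+ρ ↦ (0, 1, 0, 1)

Partition of {1..12} into 3 W_7-dot-orbits:

[[1, 3, 7, 11], [2, 5, 8], [4, 6, 9, 10, 12]]


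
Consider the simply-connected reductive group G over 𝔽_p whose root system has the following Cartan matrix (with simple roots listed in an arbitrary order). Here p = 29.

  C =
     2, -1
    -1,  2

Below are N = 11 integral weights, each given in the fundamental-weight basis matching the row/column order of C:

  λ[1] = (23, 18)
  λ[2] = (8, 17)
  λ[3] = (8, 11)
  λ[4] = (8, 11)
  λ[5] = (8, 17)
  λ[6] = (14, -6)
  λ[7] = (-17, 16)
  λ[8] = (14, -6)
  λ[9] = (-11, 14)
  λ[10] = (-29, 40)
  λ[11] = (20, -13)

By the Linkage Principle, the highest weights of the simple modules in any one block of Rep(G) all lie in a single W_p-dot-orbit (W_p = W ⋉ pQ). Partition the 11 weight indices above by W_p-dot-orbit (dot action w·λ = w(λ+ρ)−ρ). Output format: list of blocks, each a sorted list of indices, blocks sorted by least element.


Type A_2, rank 2, |W|=6; reorder rows/cols to standard.

Alcove-folded reps (p=29, 11 weights, presented ϖ-order):

  1: (10, 5) · 2: (9, 18) · 3: (9, 12) · 4: (9, 12) · 5: (9, 18) · 6: (10, 5) · 7: (16, 1) · 8: (10, 5) · 9: (10, 5) · 10: (16, 1) · 11: (9, 12)

The 11 indices split into 4 linkage classes (same alcove rep ⇔ same W_29-dot-orbit):

[[1, 6, 8, 9], [2, 5], [3, 4, 11], [7, 10]]


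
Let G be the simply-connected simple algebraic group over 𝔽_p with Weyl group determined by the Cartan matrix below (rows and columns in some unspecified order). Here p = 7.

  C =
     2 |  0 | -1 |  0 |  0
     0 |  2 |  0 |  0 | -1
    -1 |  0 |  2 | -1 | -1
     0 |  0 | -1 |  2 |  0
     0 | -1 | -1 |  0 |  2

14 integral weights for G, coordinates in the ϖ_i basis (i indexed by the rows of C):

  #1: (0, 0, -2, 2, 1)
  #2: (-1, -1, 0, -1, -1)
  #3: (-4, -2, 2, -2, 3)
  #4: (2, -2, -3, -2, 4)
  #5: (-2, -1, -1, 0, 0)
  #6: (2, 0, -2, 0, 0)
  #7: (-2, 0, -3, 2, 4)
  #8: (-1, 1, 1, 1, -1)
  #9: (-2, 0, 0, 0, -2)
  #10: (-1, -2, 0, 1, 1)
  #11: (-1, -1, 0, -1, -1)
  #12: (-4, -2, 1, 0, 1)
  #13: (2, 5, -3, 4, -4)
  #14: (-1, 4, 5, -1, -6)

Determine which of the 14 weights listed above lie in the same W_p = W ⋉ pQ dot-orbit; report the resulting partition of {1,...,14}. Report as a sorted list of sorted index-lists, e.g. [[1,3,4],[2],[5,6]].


Dynkin diagram of C (from the 8 off-diagonal −1 entries): D_5.

W_7-reps of the 14 weights in Ā_7 (same 5-coord order as C):

  [1] (0, 1, 1, 2, 1)
  [2] (0, 0, 1, 0, 0)
  [3] (2, 1, 1, 0, 0)
  [4] (0, 1, 1, 2, 1)
  [5] (0, 0, 1, 0, 0)
  [6] (2, 1, 1, 0, 0)
  [7] (2, 1, 1, 0, 0)
  [8] (0, 1, 1, 2, 1)
  [9] (0, 0, 1, 0, 0)
  [10] (0, 1, 1, 2, 1)
  [11] (0, 0, 1, 0, 0)
  [12] (2, 1, 1, 0, 0)
  [13] (2, 1, 1, 0, 0)
  [14] (0, 0, 1, 0, 0)

Linkage partition of the 14 weights (3 classes, p=7):

[[1, 4, 8, 10], [2, 5, 9, 11, 14], [3, 6, 7, 12, 13]]
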